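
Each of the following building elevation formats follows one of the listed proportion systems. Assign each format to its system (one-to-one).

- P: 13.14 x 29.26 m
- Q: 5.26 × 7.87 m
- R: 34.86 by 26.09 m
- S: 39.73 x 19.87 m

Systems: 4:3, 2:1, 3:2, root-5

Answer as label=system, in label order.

P=root-5, Q=3:2, R=4:3, S=2:1

P = 29.26/13.14 ≈ 2.227 → root-5 (2.236)
Q = 7.87/5.26 ≈ 1.496 → 3:2 (1.500)
R = 34.86/26.09 ≈ 1.336 → 4:3 (1.333)
S = 39.73/19.87 ≈ 1.999 → 2:1 (2.000)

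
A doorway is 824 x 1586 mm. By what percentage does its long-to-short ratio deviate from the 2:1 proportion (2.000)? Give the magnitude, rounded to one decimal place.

3.8%

Ratio = 1586 / 824 ≈ 1.9248.
Ideal 2:1 = 2.0000. |1.9248 − 2.0000| / 2.0000 ≈ 3.76% → 3.8%.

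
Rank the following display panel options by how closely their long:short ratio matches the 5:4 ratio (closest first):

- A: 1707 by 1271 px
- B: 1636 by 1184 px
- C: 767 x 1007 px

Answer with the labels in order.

A: 1707/1271 ≈ 1.343 → |1.343 − 1.250| = 0.093
B: 1636/1184 ≈ 1.382 → |1.382 − 1.250| = 0.132
C: 1007/767 ≈ 1.313 → |1.313 − 1.250| = 0.063

C, A, B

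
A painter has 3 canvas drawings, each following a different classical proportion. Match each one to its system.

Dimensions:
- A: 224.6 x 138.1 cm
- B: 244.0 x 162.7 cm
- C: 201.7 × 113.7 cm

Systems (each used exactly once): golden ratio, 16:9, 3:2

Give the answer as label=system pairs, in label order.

A=golden ratio, B=3:2, C=16:9

Ratios: A ≈ 1.626; B ≈ 1.500; C ≈ 1.774.
Targets: golden ratio ≈ 1.618; 16:9 ≈ 1.778; 3:2 ≈ 1.500.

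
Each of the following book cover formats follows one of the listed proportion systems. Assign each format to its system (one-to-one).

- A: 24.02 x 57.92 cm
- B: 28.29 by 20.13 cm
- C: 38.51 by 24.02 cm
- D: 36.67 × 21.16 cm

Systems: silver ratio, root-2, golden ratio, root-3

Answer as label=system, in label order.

A=silver ratio, B=root-2, C=golden ratio, D=root-3

A = 57.92/24.02 ≈ 2.411 → silver ratio (2.414)
B = 28.29/20.13 ≈ 1.405 → root-2 (1.414)
C = 38.51/24.02 ≈ 1.603 → golden ratio (1.618)
D = 36.67/21.16 ≈ 1.733 → root-3 (1.732)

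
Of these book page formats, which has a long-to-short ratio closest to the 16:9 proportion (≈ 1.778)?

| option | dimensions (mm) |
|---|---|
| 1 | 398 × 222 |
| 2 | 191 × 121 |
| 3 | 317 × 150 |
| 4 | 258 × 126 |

1

Target 16:9 ≈ 1.778.
1: 1.793 (Δ0.015)  2: 1.579 (Δ0.199)  3: 2.113 (Δ0.335)  4: 2.048 (Δ0.270)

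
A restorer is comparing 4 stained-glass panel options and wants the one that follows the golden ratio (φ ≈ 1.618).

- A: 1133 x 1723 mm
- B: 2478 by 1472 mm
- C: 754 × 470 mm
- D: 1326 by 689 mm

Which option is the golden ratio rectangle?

Ratios (long/short): A ≈ 1.521; B ≈ 1.683; C ≈ 1.604; D ≈ 1.925.
golden ratio ≈ 1.618; option C is nearest (Δ 0.014).

C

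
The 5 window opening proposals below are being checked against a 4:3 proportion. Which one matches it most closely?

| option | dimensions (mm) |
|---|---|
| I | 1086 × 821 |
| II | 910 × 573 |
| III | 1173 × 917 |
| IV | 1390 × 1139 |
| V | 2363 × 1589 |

I

Target 4:3 ≈ 1.333.
I: 1.323 (Δ0.010)  II: 1.588 (Δ0.255)  III: 1.279 (Δ0.054)  IV: 1.220 (Δ0.113)  V: 1.487 (Δ0.154)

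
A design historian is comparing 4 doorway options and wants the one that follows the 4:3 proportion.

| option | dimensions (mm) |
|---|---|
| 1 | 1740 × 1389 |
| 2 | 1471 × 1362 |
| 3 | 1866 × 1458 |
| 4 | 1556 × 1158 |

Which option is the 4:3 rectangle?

Ratios (long/short): 1 ≈ 1.253; 2 ≈ 1.080; 3 ≈ 1.280; 4 ≈ 1.344.
4:3 ≈ 1.333; option 4 is nearest (Δ 0.011).

4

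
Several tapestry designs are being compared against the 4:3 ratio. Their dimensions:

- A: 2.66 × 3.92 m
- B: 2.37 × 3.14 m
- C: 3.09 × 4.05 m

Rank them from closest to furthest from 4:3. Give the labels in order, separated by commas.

B, C, A

A: 3.92/2.66 ≈ 1.474 → |1.474 − 1.333| = 0.141
B: 3.14/2.37 ≈ 1.325 → |1.325 − 1.333| = 0.008
C: 4.05/3.09 ≈ 1.311 → |1.311 − 1.333| = 0.022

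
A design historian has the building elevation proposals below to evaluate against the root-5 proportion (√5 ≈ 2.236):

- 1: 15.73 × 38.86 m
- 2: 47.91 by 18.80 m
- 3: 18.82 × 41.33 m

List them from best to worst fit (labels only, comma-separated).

1: 38.86/15.73 ≈ 2.470 → |2.470 − 2.236| = 0.234
2: 47.91/18.80 ≈ 2.548 → |2.548 − 2.236| = 0.312
3: 41.33/18.82 ≈ 2.196 → |2.196 − 2.236| = 0.040

3, 1, 2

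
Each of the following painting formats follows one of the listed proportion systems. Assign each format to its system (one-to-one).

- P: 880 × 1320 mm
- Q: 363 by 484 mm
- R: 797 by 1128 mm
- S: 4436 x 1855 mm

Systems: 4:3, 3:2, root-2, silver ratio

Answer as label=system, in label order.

P=3:2, Q=4:3, R=root-2, S=silver ratio

Ratios: P ≈ 1.500; Q ≈ 1.333; R ≈ 1.415; S ≈ 2.391.
Targets: 4:3 ≈ 1.333; 3:2 ≈ 1.500; root-2 ≈ 1.414; silver ratio ≈ 2.414.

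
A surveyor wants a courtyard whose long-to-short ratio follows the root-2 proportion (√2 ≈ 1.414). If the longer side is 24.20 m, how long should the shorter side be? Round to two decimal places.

root-2 ≈ 1.41421.
Shorter side = 24.20 ÷ 1.41421 ≈ 17.1120 → 17.11 m.

17.11 m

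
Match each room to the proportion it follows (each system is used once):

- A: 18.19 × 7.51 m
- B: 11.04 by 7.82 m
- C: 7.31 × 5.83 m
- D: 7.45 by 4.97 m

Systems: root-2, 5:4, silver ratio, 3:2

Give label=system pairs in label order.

Ratios: A ≈ 2.422; B ≈ 1.412; C ≈ 1.254; D ≈ 1.499.
Targets: root-2 ≈ 1.414; 5:4 ≈ 1.250; silver ratio ≈ 2.414; 3:2 ≈ 1.500.

A=silver ratio, B=root-2, C=5:4, D=3:2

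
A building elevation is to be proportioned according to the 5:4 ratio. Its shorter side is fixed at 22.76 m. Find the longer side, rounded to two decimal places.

5:4 = 1.25000.
Longer side = 22.76 × 1.25000 ≈ 28.4500 → 28.45 m.

28.45 m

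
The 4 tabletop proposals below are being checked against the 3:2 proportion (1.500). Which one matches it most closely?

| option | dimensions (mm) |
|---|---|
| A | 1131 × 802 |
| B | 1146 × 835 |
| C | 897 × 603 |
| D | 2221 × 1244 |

C

Ratios (long/short): A ≈ 1.410; B ≈ 1.372; C ≈ 1.488; D ≈ 1.785.
3:2 ≈ 1.500; option C is nearest (Δ 0.012).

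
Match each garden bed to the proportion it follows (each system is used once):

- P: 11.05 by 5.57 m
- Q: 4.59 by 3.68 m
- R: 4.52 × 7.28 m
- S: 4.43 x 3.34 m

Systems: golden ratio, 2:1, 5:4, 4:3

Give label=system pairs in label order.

P=2:1, Q=5:4, R=golden ratio, S=4:3

P = 11.05/5.57 ≈ 1.984 → 2:1 (2.000)
Q = 4.59/3.68 ≈ 1.247 → 5:4 (1.250)
R = 7.28/4.52 ≈ 1.611 → golden ratio (1.618)
S = 4.43/3.34 ≈ 1.326 → 4:3 (1.333)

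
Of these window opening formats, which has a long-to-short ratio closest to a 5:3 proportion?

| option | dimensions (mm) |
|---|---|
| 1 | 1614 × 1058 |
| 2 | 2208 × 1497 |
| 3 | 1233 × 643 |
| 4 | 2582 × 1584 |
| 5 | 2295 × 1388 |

Target 5:3 ≈ 1.667.
1: 1.526 (Δ0.141)  2: 1.475 (Δ0.192)  3: 1.918 (Δ0.251)  4: 1.630 (Δ0.037)  5: 1.653 (Δ0.014)

5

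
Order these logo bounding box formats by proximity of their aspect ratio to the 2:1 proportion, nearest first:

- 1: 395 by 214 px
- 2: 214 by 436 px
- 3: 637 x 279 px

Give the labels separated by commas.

Ratios: 1 = 395 / 214 ≈ 1.846; 2 = 436 / 214 ≈ 2.037; 3 = 637 / 279 ≈ 2.283.
|Δ from 2.000|: 1 0.154; 2 0.037; 3 0.283.

2, 1, 3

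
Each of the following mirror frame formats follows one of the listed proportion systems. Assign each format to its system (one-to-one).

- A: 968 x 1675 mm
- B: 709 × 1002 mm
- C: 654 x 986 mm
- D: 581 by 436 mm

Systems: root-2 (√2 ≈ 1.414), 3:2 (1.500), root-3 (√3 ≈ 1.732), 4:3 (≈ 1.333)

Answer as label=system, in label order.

A=root-3, B=root-2, C=3:2, D=4:3

A = 1675/968 ≈ 1.730 → root-3 (1.732)
B = 1002/709 ≈ 1.413 → root-2 (1.414)
C = 986/654 ≈ 1.508 → 3:2 (1.500)
D = 581/436 ≈ 1.333 → 4:3 (1.333)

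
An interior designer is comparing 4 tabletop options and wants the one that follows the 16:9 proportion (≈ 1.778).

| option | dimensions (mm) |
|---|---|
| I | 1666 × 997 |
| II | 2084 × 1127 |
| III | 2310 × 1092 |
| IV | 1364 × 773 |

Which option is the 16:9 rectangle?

Target 16:9 ≈ 1.778.
I: 1.671 (Δ0.107)  II: 1.849 (Δ0.071)  III: 2.115 (Δ0.337)  IV: 1.765 (Δ0.013)

IV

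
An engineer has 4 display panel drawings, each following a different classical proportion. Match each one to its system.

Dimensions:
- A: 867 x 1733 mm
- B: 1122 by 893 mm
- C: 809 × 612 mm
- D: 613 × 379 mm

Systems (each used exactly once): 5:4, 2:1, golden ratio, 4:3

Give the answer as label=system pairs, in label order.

A=2:1, B=5:4, C=4:3, D=golden ratio

A = 1733/867 ≈ 1.999 → 2:1 (2.000)
B = 1122/893 ≈ 1.256 → 5:4 (1.250)
C = 809/612 ≈ 1.322 → 4:3 (1.333)
D = 613/379 ≈ 1.617 → golden ratio (1.618)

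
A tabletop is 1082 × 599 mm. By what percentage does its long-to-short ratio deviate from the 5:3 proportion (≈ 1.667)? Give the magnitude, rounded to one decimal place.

Ratio = 1082 / 599 ≈ 1.8063.
Ideal 5:3 ≈ 1.6667. |1.8063 − 1.6667| / 1.6667 ≈ 8.38% → 8.4%.

8.4%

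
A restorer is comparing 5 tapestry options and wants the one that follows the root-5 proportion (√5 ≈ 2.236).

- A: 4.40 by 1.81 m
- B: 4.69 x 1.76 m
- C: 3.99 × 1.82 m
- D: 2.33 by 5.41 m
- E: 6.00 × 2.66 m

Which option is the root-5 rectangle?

Ratios (long/short): A ≈ 2.431; B ≈ 2.665; C ≈ 2.192; D ≈ 2.322; E ≈ 2.256.
root-5 ≈ 2.236; option E is nearest (Δ 0.020).

E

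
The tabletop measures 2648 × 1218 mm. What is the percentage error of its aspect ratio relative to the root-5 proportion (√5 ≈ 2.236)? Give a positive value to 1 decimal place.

2.8%

Ratio = 2648 / 1218 ≈ 2.1741.
Ideal root-5 ≈ 2.2361. |2.1741 − 2.2361| / 2.2361 ≈ 2.77% → 2.8%.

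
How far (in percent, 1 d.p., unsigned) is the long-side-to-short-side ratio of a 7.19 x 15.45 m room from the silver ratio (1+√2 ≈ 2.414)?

Ratio = 15.45 / 7.19 ≈ 2.1488.
Ideal silver ratio ≈ 2.4142. |2.1488 − 2.4142| / 2.4142 ≈ 10.99% → 11.0%.

11.0%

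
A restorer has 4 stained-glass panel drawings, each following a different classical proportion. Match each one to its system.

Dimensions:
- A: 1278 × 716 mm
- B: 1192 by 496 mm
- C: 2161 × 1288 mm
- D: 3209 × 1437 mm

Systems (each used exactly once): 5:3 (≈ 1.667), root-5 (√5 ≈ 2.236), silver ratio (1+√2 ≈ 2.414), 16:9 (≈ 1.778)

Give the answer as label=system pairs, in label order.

A = 1278/716 ≈ 1.785 → 16:9 (1.778)
B = 1192/496 ≈ 2.403 → silver ratio (2.414)
C = 2161/1288 ≈ 1.678 → 5:3 (1.667)
D = 3209/1437 ≈ 2.233 → root-5 (2.236)

A=16:9, B=silver ratio, C=5:3, D=root-5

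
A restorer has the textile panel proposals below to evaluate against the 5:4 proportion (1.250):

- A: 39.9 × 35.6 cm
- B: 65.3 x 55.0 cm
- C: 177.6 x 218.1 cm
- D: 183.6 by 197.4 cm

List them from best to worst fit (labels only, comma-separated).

C, B, A, D

A: 39.9/35.6 ≈ 1.121 → |1.121 − 1.250| = 0.129
B: 65.3/55.0 ≈ 1.187 → |1.187 − 1.250| = 0.063
C: 218.1/177.6 ≈ 1.228 → |1.228 − 1.250| = 0.022
D: 197.4/183.6 ≈ 1.075 → |1.075 − 1.250| = 0.175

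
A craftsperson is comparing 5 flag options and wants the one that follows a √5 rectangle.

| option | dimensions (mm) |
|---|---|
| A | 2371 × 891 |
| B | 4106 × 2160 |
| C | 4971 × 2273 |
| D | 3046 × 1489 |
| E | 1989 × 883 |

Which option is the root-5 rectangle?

Target root-5 ≈ 2.236.
A: 2.661 (Δ0.425)  B: 1.901 (Δ0.335)  C: 2.187 (Δ0.049)  D: 2.046 (Δ0.190)  E: 2.253 (Δ0.017)

E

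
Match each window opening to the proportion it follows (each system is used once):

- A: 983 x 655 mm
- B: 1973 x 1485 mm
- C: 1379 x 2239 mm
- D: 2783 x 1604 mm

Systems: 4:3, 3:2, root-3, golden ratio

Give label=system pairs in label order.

A=3:2, B=4:3, C=golden ratio, D=root-3

A = 983/655 ≈ 1.501 → 3:2 (1.500)
B = 1973/1485 ≈ 1.329 → 4:3 (1.333)
C = 2239/1379 ≈ 1.624 → golden ratio (1.618)
D = 2783/1604 ≈ 1.735 → root-3 (1.732)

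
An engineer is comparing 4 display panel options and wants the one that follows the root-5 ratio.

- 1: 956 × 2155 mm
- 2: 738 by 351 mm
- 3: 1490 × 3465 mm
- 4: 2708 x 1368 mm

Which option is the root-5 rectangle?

Target root-5 ≈ 2.236.
1: 2.254 (Δ0.018)  2: 2.103 (Δ0.133)  3: 2.326 (Δ0.090)  4: 1.980 (Δ0.256)

1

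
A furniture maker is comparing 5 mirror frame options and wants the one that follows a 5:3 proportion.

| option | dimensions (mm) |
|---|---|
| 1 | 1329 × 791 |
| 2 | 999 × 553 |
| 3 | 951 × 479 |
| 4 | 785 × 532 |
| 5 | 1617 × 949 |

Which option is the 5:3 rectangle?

1

Ratios (long/short): 1 ≈ 1.680; 2 ≈ 1.807; 3 ≈ 1.985; 4 ≈ 1.476; 5 ≈ 1.704.
5:3 ≈ 1.667; option 1 is nearest (Δ 0.013).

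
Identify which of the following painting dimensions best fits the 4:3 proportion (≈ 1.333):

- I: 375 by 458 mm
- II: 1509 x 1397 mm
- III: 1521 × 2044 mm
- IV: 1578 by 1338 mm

Target 4:3 ≈ 1.333.
I: 1.221 (Δ0.112)  II: 1.080 (Δ0.253)  III: 1.344 (Δ0.011)  IV: 1.179 (Δ0.154)

III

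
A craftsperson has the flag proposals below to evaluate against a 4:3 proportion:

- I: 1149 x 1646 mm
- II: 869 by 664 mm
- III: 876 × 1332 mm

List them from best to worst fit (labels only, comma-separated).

I: 1646/1149 ≈ 1.433 → |1.433 − 1.333| = 0.100
II: 869/664 ≈ 1.309 → |1.309 − 1.333| = 0.024
III: 1332/876 ≈ 1.521 → |1.521 − 1.333| = 0.188

II, I, III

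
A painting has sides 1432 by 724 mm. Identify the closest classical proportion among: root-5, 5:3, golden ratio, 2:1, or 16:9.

2:1

1432/724 ≈ 1.978. Nearest candidates are 2:1 (2.000, off by 0.022) and 16:9 (1.778, off by 0.200).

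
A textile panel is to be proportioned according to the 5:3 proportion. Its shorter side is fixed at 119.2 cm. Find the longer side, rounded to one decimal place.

5:3 ≈ 1.66667.
Longer side = 119.2 × 1.66667 ≈ 198.667 → 198.7 cm.

198.7 cm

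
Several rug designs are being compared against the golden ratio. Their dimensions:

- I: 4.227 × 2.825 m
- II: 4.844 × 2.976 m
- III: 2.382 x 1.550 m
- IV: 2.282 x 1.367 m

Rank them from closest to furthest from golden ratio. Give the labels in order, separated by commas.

II, IV, III, I

Ratios: I = 4.227 / 2.825 ≈ 1.496; II = 4.844 / 2.976 ≈ 1.628; III = 2.382 / 1.550 ≈ 1.537; IV = 2.282 / 1.367 ≈ 1.669.
|Δ from 1.618|: I 0.122; II 0.010; III 0.081; IV 0.051.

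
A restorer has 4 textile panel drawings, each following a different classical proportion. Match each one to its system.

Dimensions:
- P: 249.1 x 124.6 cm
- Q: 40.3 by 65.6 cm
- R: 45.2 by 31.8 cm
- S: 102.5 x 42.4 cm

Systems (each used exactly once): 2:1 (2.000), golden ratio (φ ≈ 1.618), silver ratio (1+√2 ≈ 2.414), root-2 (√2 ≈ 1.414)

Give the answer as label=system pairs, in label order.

Ratios: P ≈ 1.999; Q ≈ 1.628; R ≈ 1.421; S ≈ 2.417.
Targets: 2:1 ≈ 2.000; golden ratio ≈ 1.618; silver ratio ≈ 2.414; root-2 ≈ 1.414.

P=2:1, Q=golden ratio, R=root-2, S=silver ratio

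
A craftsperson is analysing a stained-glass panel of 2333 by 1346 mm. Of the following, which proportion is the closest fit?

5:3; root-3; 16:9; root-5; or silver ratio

2333/1346 ≈ 1.733. Nearest candidates are root-3 (1.732, off by 0.001) and 16:9 (1.778, off by 0.045).

root-3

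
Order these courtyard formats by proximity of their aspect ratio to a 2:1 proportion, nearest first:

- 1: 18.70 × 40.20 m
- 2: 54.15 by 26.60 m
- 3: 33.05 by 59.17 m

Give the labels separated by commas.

2, 1, 3

Ratios: 1 = 40.20 / 18.70 ≈ 2.150; 2 = 54.15 / 26.60 ≈ 2.036; 3 = 59.17 / 33.05 ≈ 1.790.
|Δ from 2.000|: 1 0.150; 2 0.036; 3 0.210.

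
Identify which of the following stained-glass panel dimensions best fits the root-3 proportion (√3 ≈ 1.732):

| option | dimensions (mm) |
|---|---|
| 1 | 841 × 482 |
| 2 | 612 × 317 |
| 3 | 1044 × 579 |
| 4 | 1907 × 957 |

1

Target root-3 ≈ 1.732.
1: 1.745 (Δ0.013)  2: 1.931 (Δ0.199)  3: 1.803 (Δ0.071)  4: 1.993 (Δ0.261)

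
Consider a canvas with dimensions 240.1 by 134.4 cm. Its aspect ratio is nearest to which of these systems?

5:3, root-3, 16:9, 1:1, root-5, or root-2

16:9

240.1/134.4 ≈ 1.786. Nearest candidates are 16:9 (1.778, off by 0.008) and root-3 (1.732, off by 0.054).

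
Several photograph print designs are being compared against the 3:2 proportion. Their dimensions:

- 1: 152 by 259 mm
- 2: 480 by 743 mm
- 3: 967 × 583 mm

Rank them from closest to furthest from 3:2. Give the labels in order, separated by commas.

2, 3, 1

Ratios: 1 = 259 / 152 ≈ 1.704; 2 = 743 / 480 ≈ 1.548; 3 = 967 / 583 ≈ 1.659.
|Δ from 1.500|: 1 0.204; 2 0.048; 3 0.159.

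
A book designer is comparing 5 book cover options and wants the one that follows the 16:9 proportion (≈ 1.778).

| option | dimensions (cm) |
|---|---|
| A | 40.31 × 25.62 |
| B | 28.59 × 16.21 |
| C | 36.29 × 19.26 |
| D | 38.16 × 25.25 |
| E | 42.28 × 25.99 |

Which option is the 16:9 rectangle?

Target 16:9 ≈ 1.778.
A: 1.573 (Δ0.205)  B: 1.764 (Δ0.014)  C: 1.884 (Δ0.106)  D: 1.511 (Δ0.267)  E: 1.627 (Δ0.151)

B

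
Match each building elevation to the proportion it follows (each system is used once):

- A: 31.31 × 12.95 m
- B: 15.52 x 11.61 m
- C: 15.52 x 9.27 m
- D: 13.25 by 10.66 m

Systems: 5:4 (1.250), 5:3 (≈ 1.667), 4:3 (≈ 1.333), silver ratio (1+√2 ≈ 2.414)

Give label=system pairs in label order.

Ratios: A ≈ 2.418; B ≈ 1.337; C ≈ 1.674; D ≈ 1.243.
Targets: 5:4 ≈ 1.250; 5:3 ≈ 1.667; 4:3 ≈ 1.333; silver ratio ≈ 2.414.

A=silver ratio, B=4:3, C=5:3, D=5:4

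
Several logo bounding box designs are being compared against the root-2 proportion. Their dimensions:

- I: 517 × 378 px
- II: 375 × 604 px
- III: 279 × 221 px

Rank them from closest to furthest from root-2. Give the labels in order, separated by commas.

I, III, II

Ratios: I = 517 / 378 ≈ 1.368; II = 604 / 375 ≈ 1.611; III = 279 / 221 ≈ 1.262.
|Δ from 1.414|: I 0.046; II 0.197; III 0.152.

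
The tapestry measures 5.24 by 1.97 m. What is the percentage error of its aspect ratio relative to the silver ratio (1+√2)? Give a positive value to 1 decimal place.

10.2%

Ratio = 5.24 / 1.97 ≈ 2.6599.
Ideal silver ratio ≈ 2.4142. |2.6599 − 2.4142| / 2.4142 ≈ 10.18% → 10.2%.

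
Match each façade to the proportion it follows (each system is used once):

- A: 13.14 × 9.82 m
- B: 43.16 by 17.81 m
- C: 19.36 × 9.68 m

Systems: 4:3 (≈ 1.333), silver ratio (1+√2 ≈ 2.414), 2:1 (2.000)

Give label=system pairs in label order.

A = 13.14/9.82 ≈ 1.338 → 4:3 (1.333)
B = 43.16/17.81 ≈ 2.423 → silver ratio (2.414)
C = 19.36/9.68 ≈ 2.000 → 2:1 (2.000)

A=4:3, B=silver ratio, C=2:1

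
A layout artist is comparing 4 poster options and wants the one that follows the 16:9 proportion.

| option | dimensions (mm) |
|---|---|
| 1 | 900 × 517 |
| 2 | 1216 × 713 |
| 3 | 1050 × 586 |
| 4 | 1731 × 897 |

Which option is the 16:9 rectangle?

3

Ratios (long/short): 1 ≈ 1.741; 2 ≈ 1.705; 3 ≈ 1.792; 4 ≈ 1.930.
16:9 ≈ 1.778; option 3 is nearest (Δ 0.014).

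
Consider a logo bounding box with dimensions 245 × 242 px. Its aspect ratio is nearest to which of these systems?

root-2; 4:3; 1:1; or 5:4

1:1

245/242 ≈ 1.012. Nearest candidates are 1:1 (1.000, off by 0.012) and 5:4 (1.250, off by 0.238).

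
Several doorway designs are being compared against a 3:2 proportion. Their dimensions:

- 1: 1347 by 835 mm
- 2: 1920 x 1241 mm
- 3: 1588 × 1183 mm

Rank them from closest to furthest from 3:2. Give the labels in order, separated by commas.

1: 1347/835 ≈ 1.613 → |1.613 − 1.500| = 0.113
2: 1920/1241 ≈ 1.547 → |1.547 − 1.500| = 0.047
3: 1588/1183 ≈ 1.342 → |1.342 − 1.500| = 0.158

2, 1, 3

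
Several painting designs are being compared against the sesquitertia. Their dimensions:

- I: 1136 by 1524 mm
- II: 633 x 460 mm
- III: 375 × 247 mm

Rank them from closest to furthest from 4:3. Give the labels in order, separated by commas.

I: 1524/1136 ≈ 1.342 → |1.342 − 1.333| = 0.009
II: 633/460 ≈ 1.376 → |1.376 − 1.333| = 0.043
III: 375/247 ≈ 1.518 → |1.518 − 1.333| = 0.185

I, II, III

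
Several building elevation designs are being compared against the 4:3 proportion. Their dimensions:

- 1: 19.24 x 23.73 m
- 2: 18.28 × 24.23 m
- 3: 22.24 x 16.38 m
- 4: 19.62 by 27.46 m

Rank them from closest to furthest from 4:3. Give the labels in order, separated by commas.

2, 3, 4, 1

Ratios: 1 = 23.73 / 19.24 ≈ 1.233; 2 = 24.23 / 18.28 ≈ 1.325; 3 = 22.24 / 16.38 ≈ 1.358; 4 = 27.46 / 19.62 ≈ 1.400.
|Δ from 1.333|: 1 0.100; 2 0.008; 3 0.025; 4 0.067.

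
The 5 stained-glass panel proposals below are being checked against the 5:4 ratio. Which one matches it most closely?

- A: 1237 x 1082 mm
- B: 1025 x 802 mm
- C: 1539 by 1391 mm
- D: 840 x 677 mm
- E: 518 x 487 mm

Target 5:4 ≈ 1.250.
A: 1.143 (Δ0.107)  B: 1.278 (Δ0.028)  C: 1.106 (Δ0.144)  D: 1.241 (Δ0.009)  E: 1.064 (Δ0.186)

D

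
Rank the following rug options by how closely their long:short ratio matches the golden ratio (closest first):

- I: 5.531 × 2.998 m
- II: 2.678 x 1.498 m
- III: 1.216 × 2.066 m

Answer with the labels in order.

III, II, I

I: 5.531/2.998 ≈ 1.845 → |1.845 − 1.618| = 0.227
II: 2.678/1.498 ≈ 1.788 → |1.788 − 1.618| = 0.170
III: 2.066/1.216 ≈ 1.699 → |1.699 − 1.618| = 0.081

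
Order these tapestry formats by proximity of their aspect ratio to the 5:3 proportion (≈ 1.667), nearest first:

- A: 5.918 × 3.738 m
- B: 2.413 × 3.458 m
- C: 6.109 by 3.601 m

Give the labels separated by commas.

C, A, B

A: 5.918/3.738 ≈ 1.583 → |1.583 − 1.667| = 0.084
B: 3.458/2.413 ≈ 1.433 → |1.433 − 1.667| = 0.234
C: 6.109/3.601 ≈ 1.696 → |1.696 − 1.667| = 0.029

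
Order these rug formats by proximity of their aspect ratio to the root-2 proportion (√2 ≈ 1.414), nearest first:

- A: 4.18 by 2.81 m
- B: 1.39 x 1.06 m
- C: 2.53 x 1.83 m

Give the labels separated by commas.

Ratios: A = 4.18 / 2.81 ≈ 1.488; B = 1.39 / 1.06 ≈ 1.311; C = 2.53 / 1.83 ≈ 1.383.
|Δ from 1.414|: A 0.074; B 0.103; C 0.031.

C, A, B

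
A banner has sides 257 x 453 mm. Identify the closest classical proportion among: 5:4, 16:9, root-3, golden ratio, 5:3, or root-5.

16:9

Ratio = 453 / 257 ≈ 1.763.
Distances: 5:4 1.250 (Δ 0.513); 16:9 1.778 (Δ 0.015); root-3 1.732 (Δ 0.031); golden ratio 1.618 (Δ 0.145); 5:3 1.667 (Δ 0.096); root-5 2.236 (Δ 0.473).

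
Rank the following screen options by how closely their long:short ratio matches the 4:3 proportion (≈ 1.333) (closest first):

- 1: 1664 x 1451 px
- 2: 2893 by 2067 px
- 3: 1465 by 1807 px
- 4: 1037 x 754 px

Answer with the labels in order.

4, 2, 3, 1

1: 1664/1451 ≈ 1.147 → |1.147 − 1.333| = 0.186
2: 2893/2067 ≈ 1.400 → |1.400 − 1.333| = 0.067
3: 1807/1465 ≈ 1.233 → |1.233 − 1.333| = 0.100
4: 1037/754 ≈ 1.375 → |1.375 − 1.333| = 0.042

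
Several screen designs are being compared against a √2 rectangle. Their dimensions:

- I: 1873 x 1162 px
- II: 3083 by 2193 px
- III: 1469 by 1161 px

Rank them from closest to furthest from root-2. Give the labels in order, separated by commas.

II, III, I

Ratios: I = 1873 / 1162 ≈ 1.612; II = 3083 / 2193 ≈ 1.406; III = 1469 / 1161 ≈ 1.265.
|Δ from 1.414|: I 0.198; II 0.008; III 0.149.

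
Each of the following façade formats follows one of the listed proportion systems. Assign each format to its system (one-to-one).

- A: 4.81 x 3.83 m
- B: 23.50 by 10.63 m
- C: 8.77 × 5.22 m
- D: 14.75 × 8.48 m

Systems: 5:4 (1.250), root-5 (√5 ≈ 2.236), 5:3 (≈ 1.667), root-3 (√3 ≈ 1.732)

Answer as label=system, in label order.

Ratios: A ≈ 1.256; B ≈ 2.211; C ≈ 1.680; D ≈ 1.739.
Targets: 5:4 ≈ 1.250; root-5 ≈ 2.236; 5:3 ≈ 1.667; root-3 ≈ 1.732.

A=5:4, B=root-5, C=5:3, D=root-3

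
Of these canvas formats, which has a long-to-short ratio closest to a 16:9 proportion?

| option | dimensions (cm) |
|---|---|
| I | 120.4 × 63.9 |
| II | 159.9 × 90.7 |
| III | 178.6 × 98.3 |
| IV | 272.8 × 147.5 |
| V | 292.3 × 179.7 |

II

Target 16:9 ≈ 1.778.
I: 1.884 (Δ0.106)  II: 1.763 (Δ0.015)  III: 1.817 (Δ0.039)  IV: 1.849 (Δ0.071)  V: 1.627 (Δ0.151)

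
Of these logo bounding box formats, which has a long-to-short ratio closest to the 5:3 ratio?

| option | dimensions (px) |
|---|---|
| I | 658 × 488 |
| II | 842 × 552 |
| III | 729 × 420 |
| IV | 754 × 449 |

IV

Target 5:3 ≈ 1.667.
I: 1.348 (Δ0.319)  II: 1.525 (Δ0.142)  III: 1.736 (Δ0.069)  IV: 1.679 (Δ0.012)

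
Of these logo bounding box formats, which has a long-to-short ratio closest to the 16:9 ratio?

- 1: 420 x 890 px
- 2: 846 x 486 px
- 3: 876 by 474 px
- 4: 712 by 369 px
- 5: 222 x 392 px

5

Ratios (long/short): 1 ≈ 2.119; 2 ≈ 1.741; 3 ≈ 1.848; 4 ≈ 1.930; 5 ≈ 1.766.
16:9 ≈ 1.778; option 5 is nearest (Δ 0.012).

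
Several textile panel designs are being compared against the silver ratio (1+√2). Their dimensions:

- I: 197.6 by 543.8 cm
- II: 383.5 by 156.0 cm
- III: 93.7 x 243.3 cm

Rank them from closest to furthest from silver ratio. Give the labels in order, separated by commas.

II, III, I

Ratios: I = 543.8 / 197.6 ≈ 2.752; II = 383.5 / 156.0 ≈ 2.458; III = 243.3 / 93.7 ≈ 2.597.
|Δ from 2.414|: I 0.338; II 0.044; III 0.183.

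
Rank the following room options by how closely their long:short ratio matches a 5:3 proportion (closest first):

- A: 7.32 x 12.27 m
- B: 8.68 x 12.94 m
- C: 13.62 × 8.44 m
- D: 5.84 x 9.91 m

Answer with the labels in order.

Ratios: A = 12.27 / 7.32 ≈ 1.676; B = 12.94 / 8.68 ≈ 1.491; C = 13.62 / 8.44 ≈ 1.614; D = 9.91 / 5.84 ≈ 1.697.
|Δ from 1.667|: A 0.009; B 0.176; C 0.053; D 0.030.

A, D, C, B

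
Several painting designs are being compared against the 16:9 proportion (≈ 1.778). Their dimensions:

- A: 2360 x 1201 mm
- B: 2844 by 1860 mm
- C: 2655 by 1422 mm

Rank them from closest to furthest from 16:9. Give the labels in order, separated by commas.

C, A, B

Ratios: A = 2360 / 1201 ≈ 1.965; B = 2844 / 1860 ≈ 1.529; C = 2655 / 1422 ≈ 1.867.
|Δ from 1.778|: A 0.187; B 0.249; C 0.089.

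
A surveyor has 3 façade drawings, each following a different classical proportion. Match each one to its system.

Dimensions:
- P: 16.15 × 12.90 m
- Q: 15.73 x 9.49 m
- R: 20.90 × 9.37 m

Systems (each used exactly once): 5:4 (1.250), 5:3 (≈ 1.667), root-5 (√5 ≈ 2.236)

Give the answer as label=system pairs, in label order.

Ratios: P ≈ 1.252; Q ≈ 1.658; R ≈ 2.231.
Targets: 5:4 ≈ 1.250; 5:3 ≈ 1.667; root-5 ≈ 2.236.

P=5:4, Q=5:3, R=root-5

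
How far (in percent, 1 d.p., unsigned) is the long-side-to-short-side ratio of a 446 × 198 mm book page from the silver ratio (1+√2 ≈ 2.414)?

6.7%

Ratio = 446 / 198 ≈ 2.2525.
Ideal silver ratio ≈ 2.4142. |2.2525 − 2.4142| / 2.4142 ≈ 6.70% → 6.7%.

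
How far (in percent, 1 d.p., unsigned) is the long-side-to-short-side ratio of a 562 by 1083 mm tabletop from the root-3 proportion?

11.3%

Ratio = 1083 / 562 ≈ 1.9270.
Ideal root-3 ≈ 1.7321. |1.9270 − 1.7321| / 1.7321 ≈ 11.25% → 11.3%.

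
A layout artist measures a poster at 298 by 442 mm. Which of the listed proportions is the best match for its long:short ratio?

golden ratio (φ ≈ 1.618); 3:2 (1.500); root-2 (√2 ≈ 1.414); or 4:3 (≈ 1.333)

3:2

Ratio = 442 / 298 ≈ 1.483.
Distances: golden ratio 1.618 (Δ 0.135); 3:2 1.500 (Δ 0.017); root-2 1.414 (Δ 0.069); 4:3 1.333 (Δ 0.150).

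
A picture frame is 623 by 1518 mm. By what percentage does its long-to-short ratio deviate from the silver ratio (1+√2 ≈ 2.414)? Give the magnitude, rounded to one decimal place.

0.9%

Ratio = 1518 / 623 ≈ 2.4366.
Ideal silver ratio ≈ 2.4142. |2.4366 − 2.4142| / 2.4142 ≈ 0.93% → 0.9%.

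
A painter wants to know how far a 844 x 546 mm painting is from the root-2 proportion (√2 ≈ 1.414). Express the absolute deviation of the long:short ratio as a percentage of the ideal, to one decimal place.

Ratio = 844 / 546 ≈ 1.5458.
Ideal root-2 ≈ 1.4142. |1.5458 − 1.4142| / 1.4142 ≈ 9.31% → 9.3%.

9.3%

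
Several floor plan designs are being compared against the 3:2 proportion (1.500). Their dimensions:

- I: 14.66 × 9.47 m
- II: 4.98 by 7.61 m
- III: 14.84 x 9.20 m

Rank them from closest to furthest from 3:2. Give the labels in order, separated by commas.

I: 14.66/9.47 ≈ 1.548 → |1.548 − 1.500| = 0.048
II: 7.61/4.98 ≈ 1.528 → |1.528 − 1.500| = 0.028
III: 14.84/9.20 ≈ 1.613 → |1.613 − 1.500| = 0.113

II, I, III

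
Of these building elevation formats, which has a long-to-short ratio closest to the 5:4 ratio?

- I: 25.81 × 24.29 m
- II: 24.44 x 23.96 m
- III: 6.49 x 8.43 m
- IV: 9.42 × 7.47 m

IV

Target 5:4 ≈ 1.250.
I: 1.063 (Δ0.187)  II: 1.020 (Δ0.230)  III: 1.299 (Δ0.049)  IV: 1.261 (Δ0.011)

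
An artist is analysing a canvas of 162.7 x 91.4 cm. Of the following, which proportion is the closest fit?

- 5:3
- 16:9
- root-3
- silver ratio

Ratio = 162.7 / 91.4 ≈ 1.780.
Distances: 5:3 1.667 (Δ 0.113); 16:9 1.778 (Δ 0.002); root-3 1.732 (Δ 0.048); silver ratio 2.414 (Δ 0.634).

16:9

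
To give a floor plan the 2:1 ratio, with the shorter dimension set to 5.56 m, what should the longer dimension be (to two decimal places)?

2:1 = 2.00000.
Longer side = 5.56 × 2.00000 ≈ 11.1200 → 11.12 m.

11.12 m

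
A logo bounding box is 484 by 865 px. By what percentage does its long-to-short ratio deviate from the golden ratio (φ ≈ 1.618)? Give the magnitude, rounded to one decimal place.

Ratio = 865 / 484 ≈ 1.7872.
Ideal golden ratio ≈ 1.6180. |1.7872 − 1.6180| / 1.6180 ≈ 10.46% → 10.5%.

10.5%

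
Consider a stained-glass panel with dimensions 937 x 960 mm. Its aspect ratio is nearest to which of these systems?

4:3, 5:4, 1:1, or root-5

Ratio = 960 / 937 ≈ 1.025.
Distances: 4:3 1.333 (Δ 0.308); 5:4 1.250 (Δ 0.225); 1:1 1.000 (Δ 0.025); root-5 2.236 (Δ 1.211).

1:1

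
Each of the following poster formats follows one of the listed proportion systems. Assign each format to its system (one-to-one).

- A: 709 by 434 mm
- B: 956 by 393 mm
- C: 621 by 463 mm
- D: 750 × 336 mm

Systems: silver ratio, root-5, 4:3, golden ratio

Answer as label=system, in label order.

A=golden ratio, B=silver ratio, C=4:3, D=root-5

A = 709/434 ≈ 1.634 → golden ratio (1.618)
B = 956/393 ≈ 2.433 → silver ratio (2.414)
C = 621/463 ≈ 1.341 → 4:3 (1.333)
D = 750/336 ≈ 2.232 → root-5 (2.236)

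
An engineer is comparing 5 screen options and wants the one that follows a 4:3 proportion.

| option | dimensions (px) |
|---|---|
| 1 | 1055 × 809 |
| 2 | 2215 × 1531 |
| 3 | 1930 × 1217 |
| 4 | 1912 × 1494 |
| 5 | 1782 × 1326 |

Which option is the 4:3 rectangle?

Target 4:3 ≈ 1.333.
1: 1.304 (Δ0.029)  2: 1.447 (Δ0.114)  3: 1.586 (Δ0.253)  4: 1.280 (Δ0.053)  5: 1.344 (Δ0.011)

5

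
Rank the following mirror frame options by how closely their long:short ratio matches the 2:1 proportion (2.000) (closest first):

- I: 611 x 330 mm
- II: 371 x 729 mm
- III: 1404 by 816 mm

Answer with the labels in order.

II, I, III

Ratios: I = 611 / 330 ≈ 1.852; II = 729 / 371 ≈ 1.965; III = 1404 / 816 ≈ 1.721.
|Δ from 2.000|: I 0.148; II 0.035; III 0.279.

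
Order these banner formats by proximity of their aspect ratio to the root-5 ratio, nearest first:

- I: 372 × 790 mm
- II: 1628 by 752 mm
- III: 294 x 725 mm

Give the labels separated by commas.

II, I, III

Ratios: I = 790 / 372 ≈ 2.124; II = 1628 / 752 ≈ 2.165; III = 725 / 294 ≈ 2.466.
|Δ from 2.236|: I 0.112; II 0.071; III 0.230.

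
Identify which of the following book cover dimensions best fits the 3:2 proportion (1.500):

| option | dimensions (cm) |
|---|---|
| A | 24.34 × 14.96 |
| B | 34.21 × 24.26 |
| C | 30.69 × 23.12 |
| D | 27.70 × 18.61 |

D

Target 3:2 ≈ 1.500.
A: 1.627 (Δ0.127)  B: 1.410 (Δ0.090)  C: 1.327 (Δ0.173)  D: 1.488 (Δ0.012)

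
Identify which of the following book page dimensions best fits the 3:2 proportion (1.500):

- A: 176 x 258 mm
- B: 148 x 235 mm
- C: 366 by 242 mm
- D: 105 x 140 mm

C

Ratios (long/short): A ≈ 1.466; B ≈ 1.588; C ≈ 1.512; D ≈ 1.333.
3:2 ≈ 1.500; option C is nearest (Δ 0.012).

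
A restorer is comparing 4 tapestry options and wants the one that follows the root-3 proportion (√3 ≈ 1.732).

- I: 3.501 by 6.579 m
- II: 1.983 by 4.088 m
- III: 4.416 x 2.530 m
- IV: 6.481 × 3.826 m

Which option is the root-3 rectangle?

III

Ratios (long/short): I ≈ 1.879; II ≈ 2.062; III ≈ 1.745; IV ≈ 1.694.
root-3 ≈ 1.732; option III is nearest (Δ 0.013).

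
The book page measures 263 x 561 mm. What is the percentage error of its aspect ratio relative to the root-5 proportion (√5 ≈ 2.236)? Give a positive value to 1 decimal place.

4.6%

Ratio = 561 / 263 ≈ 2.1331.
Ideal root-5 ≈ 2.2361. |2.1331 − 2.2361| / 2.2361 ≈ 4.61% → 4.6%.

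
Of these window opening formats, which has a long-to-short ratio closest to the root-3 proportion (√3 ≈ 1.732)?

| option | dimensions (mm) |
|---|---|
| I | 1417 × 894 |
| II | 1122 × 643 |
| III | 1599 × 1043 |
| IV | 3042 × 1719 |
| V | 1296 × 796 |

II

Target root-3 ≈ 1.732.
I: 1.585 (Δ0.147)  II: 1.745 (Δ0.013)  III: 1.533 (Δ0.199)  IV: 1.770 (Δ0.038)  V: 1.628 (Δ0.104)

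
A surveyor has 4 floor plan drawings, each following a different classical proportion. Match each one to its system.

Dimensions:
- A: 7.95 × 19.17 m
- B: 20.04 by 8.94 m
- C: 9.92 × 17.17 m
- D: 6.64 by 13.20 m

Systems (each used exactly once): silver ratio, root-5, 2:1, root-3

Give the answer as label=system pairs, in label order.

A=silver ratio, B=root-5, C=root-3, D=2:1

Ratios: A ≈ 2.411; B ≈ 2.242; C ≈ 1.731; D ≈ 1.988.
Targets: silver ratio ≈ 2.414; root-5 ≈ 2.236; 2:1 ≈ 2.000; root-3 ≈ 1.732.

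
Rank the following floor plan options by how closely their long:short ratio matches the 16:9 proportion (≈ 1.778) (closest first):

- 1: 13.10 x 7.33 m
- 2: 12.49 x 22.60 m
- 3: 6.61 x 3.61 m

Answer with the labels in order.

Ratios: 1 = 13.10 / 7.33 ≈ 1.787; 2 = 22.60 / 12.49 ≈ 1.809; 3 = 6.61 / 3.61 ≈ 1.831.
|Δ from 1.778|: 1 0.009; 2 0.031; 3 0.053.

1, 2, 3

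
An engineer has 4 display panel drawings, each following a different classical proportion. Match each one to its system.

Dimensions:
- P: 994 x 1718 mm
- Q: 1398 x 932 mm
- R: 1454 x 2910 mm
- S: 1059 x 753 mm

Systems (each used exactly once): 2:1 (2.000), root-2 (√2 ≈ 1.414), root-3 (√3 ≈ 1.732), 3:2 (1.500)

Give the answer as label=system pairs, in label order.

P=root-3, Q=3:2, R=2:1, S=root-2

Ratios: P ≈ 1.728; Q ≈ 1.500; R ≈ 2.001; S ≈ 1.406.
Targets: 2:1 ≈ 2.000; root-2 ≈ 1.414; root-3 ≈ 1.732; 3:2 ≈ 1.500.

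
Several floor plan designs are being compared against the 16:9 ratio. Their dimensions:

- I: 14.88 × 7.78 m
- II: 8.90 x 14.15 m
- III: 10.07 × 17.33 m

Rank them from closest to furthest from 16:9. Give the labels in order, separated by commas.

III, I, II

I: 14.88/7.78 ≈ 1.913 → |1.913 − 1.778| = 0.135
II: 14.15/8.90 ≈ 1.590 → |1.590 − 1.778| = 0.188
III: 17.33/10.07 ≈ 1.721 → |1.721 − 1.778| = 0.057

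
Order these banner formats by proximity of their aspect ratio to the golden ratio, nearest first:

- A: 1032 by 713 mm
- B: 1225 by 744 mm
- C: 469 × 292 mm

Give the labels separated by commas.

Ratios: A = 1032 / 713 ≈ 1.447; B = 1225 / 744 ≈ 1.647; C = 469 / 292 ≈ 1.606.
|Δ from 1.618|: A 0.171; B 0.029; C 0.012.

C, B, A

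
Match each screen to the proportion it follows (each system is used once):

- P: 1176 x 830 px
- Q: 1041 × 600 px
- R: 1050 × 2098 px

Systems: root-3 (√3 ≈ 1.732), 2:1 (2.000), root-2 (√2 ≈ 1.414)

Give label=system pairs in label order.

P = 1176/830 ≈ 1.417 → root-2 (1.414)
Q = 1041/600 ≈ 1.735 → root-3 (1.732)
R = 2098/1050 ≈ 1.998 → 2:1 (2.000)

P=root-2, Q=root-3, R=2:1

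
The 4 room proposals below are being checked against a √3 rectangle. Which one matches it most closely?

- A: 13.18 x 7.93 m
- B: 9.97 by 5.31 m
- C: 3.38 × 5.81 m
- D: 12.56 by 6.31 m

C

Target root-3 ≈ 1.732.
A: 1.662 (Δ0.070)  B: 1.878 (Δ0.146)  C: 1.719 (Δ0.013)  D: 1.990 (Δ0.258)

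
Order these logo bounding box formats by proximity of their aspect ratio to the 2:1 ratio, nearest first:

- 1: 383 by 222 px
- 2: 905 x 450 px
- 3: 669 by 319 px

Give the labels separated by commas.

Ratios: 1 = 383 / 222 ≈ 1.725; 2 = 905 / 450 ≈ 2.011; 3 = 669 / 319 ≈ 2.097.
|Δ from 2.000|: 1 0.275; 2 0.011; 3 0.097.

2, 3, 1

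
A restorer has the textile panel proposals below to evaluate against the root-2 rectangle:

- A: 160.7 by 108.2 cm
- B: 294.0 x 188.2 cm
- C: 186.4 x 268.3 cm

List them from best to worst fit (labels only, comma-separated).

C, A, B

A: 160.7/108.2 ≈ 1.485 → |1.485 − 1.414| = 0.071
B: 294.0/188.2 ≈ 1.562 → |1.562 − 1.414| = 0.148
C: 268.3/186.4 ≈ 1.439 → |1.439 − 1.414| = 0.025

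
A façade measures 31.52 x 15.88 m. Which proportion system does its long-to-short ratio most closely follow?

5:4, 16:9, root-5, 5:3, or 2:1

2:1

31.52/15.88 ≈ 1.985. Nearest candidates are 2:1 (2.000, off by 0.015) and 16:9 (1.778, off by 0.207).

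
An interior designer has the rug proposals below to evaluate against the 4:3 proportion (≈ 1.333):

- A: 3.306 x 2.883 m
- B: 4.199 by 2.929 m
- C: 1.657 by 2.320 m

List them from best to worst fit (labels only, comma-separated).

C, B, A

A: 3.306/2.883 ≈ 1.147 → |1.147 − 1.333| = 0.186
B: 4.199/2.929 ≈ 1.434 → |1.434 − 1.333| = 0.101
C: 2.320/1.657 ≈ 1.400 → |1.400 − 1.333| = 0.067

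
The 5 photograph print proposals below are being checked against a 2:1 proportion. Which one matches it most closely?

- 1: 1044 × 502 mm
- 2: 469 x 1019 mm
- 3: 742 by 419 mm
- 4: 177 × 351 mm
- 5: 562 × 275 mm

4

Ratios (long/short): 1 ≈ 2.080; 2 ≈ 2.173; 3 ≈ 1.771; 4 ≈ 1.983; 5 ≈ 2.044.
2:1 ≈ 2.000; option 4 is nearest (Δ 0.017).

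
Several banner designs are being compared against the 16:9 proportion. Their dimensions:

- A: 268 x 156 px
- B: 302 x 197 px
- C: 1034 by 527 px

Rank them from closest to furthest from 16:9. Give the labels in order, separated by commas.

A: 268/156 ≈ 1.718 → |1.718 − 1.778| = 0.060
B: 302/197 ≈ 1.533 → |1.533 − 1.778| = 0.245
C: 1034/527 ≈ 1.962 → |1.962 − 1.778| = 0.184

A, C, B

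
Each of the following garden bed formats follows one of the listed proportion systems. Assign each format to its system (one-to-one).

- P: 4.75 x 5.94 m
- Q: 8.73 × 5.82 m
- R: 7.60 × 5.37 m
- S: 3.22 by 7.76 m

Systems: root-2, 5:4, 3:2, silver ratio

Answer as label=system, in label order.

P = 5.94/4.75 ≈ 1.251 → 5:4 (1.250)
Q = 8.73/5.82 ≈ 1.500 → 3:2 (1.500)
R = 7.60/5.37 ≈ 1.415 → root-2 (1.414)
S = 7.76/3.22 ≈ 2.410 → silver ratio (2.414)

P=5:4, Q=3:2, R=root-2, S=silver ratio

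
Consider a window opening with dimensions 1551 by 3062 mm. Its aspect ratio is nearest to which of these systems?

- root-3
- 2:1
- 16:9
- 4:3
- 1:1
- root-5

3062/1551 ≈ 1.974. Nearest candidates are 2:1 (2.000, off by 0.026) and 16:9 (1.778, off by 0.196).

2:1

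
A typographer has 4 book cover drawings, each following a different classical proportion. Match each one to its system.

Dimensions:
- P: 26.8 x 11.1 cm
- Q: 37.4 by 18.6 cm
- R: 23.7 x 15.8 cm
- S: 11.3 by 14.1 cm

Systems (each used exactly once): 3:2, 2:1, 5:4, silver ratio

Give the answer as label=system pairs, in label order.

P = 26.8/11.1 ≈ 2.414 → silver ratio (2.414)
Q = 37.4/18.6 ≈ 2.011 → 2:1 (2.000)
R = 23.7/15.8 ≈ 1.500 → 3:2 (1.500)
S = 14.1/11.3 ≈ 1.248 → 5:4 (1.250)

P=silver ratio, Q=2:1, R=3:2, S=5:4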